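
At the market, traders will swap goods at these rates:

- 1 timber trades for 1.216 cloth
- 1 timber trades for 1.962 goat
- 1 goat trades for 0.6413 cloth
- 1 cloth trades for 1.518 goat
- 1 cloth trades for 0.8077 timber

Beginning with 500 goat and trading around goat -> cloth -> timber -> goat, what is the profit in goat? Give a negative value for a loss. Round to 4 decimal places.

8.1364

500 goat × 0.6413 = 320.65 cloth
320.65 cloth × 0.8077 = 258.989005 timber
258.989005 timber × 1.962 = 508.13642781 goat
Net change: 508.13642781 − 500 = 8.13642781 goat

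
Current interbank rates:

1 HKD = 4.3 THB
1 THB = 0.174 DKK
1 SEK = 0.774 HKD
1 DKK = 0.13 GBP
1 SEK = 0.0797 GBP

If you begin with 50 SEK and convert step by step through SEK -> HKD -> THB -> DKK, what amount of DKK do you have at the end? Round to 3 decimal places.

50 SEK × 0.774 = 38.7 HKD
38.7 HKD × 4.3 = 166.41 THB
166.41 THB × 0.174 = 28.95534 DKK

28.955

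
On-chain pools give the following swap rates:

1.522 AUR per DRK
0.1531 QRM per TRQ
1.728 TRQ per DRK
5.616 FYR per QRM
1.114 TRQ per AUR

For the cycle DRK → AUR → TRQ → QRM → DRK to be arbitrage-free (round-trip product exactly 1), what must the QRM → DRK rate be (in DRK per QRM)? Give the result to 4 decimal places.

3.8523

Known legs of the cycle: 1.522 × 1.114 × 0.1531 = 0.2595822748
For no arbitrage the full-cycle product must be 1, so the missing rate is 1 / 0.2595822748 ≈ 3.852343.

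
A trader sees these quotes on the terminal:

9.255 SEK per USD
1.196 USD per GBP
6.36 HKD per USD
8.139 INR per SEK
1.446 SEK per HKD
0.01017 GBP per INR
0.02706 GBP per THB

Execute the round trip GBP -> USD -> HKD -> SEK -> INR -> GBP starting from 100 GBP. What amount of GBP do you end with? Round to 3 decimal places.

91.043

100 GBP × 1.196 = 119.6 USD
119.6 USD × 6.36 = 760.656 HKD
760.656 HKD × 1.446 = 1099.908576 SEK
1099.908576 SEK × 8.139 = 8952.155900064 INR
8952.155900064 INR × 0.01017 = 91.04342550365088 GBP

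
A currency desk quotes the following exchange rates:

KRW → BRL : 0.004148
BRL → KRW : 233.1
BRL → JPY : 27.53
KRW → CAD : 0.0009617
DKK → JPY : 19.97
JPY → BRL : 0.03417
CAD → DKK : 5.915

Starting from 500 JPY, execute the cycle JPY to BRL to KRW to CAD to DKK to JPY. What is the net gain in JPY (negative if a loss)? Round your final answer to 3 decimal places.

500 JPY × 0.03417 = 17.085 BRL
17.085 BRL × 233.1 = 3982.5135 KRW
3982.5135 KRW × 0.0009617 = 3.82998323295 CAD
3.82998323295 CAD × 5.915 = 22.65435082289925 DKK
22.65435082289925 DKK × 19.97 = 452.4073859332980225 JPY
Net change: 452.4073859332980225 − 500 = -47.5926140667019775 JPY

-47.593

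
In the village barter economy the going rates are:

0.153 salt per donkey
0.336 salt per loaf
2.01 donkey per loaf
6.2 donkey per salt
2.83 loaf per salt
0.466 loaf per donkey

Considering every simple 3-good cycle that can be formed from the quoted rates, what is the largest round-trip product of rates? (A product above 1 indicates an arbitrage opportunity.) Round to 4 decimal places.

0.9708

loaf→salt→donkey→loaf: 0.336 × 6.2 × 0.466 = 0.97077
loaf→donkey→salt→loaf: 2.01 × 0.153 × 2.83 = 0.87031
Maximum is loaf→salt→donkey→loaf at 0.9708; no arbitrage — every cycle loses value.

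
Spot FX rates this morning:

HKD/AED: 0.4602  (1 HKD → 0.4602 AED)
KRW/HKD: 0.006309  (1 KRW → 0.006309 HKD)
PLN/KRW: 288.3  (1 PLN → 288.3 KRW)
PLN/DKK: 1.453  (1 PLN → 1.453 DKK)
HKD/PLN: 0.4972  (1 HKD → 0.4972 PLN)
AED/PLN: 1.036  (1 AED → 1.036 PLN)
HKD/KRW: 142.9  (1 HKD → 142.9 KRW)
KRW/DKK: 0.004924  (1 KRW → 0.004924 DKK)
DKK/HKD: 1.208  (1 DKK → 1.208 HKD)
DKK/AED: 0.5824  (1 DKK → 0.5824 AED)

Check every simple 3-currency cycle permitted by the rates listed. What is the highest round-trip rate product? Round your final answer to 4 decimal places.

0.9043

HKD→PLN→KRW→HKD: 0.4972 × 288.3 × 0.006309 = 0.90435
AED→PLN→DKK→AED: 1.036 × 1.453 × 0.5824 = 0.87669
DKK→HKD→PLN→DKK: 1.208 × 0.4972 × 1.453 = 0.87270
DKK→HKD→KRW→DKK: 1.208 × 142.9 × 0.004924 = 0.85000
Maximum is HKD→PLN→KRW→HKD at 0.9043; no arbitrage — every cycle loses value.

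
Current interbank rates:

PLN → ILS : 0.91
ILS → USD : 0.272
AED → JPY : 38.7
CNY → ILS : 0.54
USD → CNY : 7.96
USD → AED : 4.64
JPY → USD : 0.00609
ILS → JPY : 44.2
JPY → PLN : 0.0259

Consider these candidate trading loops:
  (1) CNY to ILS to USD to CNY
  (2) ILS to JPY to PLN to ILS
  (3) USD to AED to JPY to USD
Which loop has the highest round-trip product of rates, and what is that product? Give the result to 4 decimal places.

(1) 0.54 × 0.272 × 7.96 = 1.16916
(2) 44.2 × 0.0259 × 0.91 = 1.04175
(3) 4.64 × 38.7 × 0.00609 = 1.09357
Highest is cycle (1) at 1.1692 (>1, arbitrage).

1.1692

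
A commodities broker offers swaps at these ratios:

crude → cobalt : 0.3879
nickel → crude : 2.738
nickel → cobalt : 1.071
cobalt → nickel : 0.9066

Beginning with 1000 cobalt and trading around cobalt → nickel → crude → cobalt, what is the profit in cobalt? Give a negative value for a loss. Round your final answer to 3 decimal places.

-37.127

1000 cobalt × 0.9066 = 906.6 nickel
906.6 nickel × 2.738 = 2482.2708 crude
2482.2708 crude × 0.3879 = 962.87284332 cobalt
Net change: 962.87284332 − 1000 = -37.12715668 cobalt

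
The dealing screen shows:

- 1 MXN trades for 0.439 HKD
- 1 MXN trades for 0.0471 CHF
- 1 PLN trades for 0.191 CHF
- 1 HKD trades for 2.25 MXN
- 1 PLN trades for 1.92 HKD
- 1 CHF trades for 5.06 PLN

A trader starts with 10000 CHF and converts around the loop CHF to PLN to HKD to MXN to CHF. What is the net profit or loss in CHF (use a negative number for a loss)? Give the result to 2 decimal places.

10000 CHF × 5.06 = 50600 PLN
50600 PLN × 1.92 = 97152 HKD
97152 HKD × 2.25 = 218592 MXN
218592 MXN × 0.0471 = 10295.6832 CHF
Net change: 10295.6832 − 10000 = 295.6832 CHF

295.68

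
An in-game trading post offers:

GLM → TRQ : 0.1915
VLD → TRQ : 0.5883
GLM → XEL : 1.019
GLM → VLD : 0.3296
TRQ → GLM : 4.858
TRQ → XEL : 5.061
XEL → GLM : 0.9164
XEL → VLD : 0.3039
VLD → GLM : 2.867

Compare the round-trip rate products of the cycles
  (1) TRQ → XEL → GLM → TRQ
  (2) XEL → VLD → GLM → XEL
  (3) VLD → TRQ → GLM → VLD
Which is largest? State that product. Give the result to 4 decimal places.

(1) 5.061 × 0.9164 × 0.1915 = 0.88816
(2) 0.3039 × 2.867 × 1.019 = 0.88784
(3) 0.5883 × 4.858 × 0.3296 = 0.94198
Highest is cycle (3) at 0.9420 (≤1, no arbitrage).

0.9420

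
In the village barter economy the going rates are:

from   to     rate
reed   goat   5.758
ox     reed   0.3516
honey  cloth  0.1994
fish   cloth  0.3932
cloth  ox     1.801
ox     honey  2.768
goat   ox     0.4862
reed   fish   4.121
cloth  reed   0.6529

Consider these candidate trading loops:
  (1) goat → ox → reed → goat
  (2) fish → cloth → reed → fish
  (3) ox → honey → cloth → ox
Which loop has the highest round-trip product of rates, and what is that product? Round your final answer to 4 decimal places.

(1) 0.4862 × 0.3516 × 5.758 = 0.98432
(2) 0.3932 × 0.6529 × 4.121 = 1.05794
(3) 2.768 × 0.1994 × 1.801 = 0.99404
Highest is cycle (2) at 1.0579 (>1, arbitrage).

1.0579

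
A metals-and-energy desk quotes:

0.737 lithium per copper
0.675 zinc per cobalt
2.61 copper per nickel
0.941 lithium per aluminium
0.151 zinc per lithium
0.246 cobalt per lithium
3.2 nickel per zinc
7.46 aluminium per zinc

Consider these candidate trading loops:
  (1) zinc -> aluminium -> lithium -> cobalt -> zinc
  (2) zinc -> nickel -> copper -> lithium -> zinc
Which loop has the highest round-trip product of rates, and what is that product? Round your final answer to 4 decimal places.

1.1656

(1) 7.46 × 0.941 × 0.246 × 0.675 = 1.16565
(2) 3.2 × 2.61 × 0.737 × 0.151 = 0.92947
Highest is cycle (1) at 1.1656 (>1, arbitrage).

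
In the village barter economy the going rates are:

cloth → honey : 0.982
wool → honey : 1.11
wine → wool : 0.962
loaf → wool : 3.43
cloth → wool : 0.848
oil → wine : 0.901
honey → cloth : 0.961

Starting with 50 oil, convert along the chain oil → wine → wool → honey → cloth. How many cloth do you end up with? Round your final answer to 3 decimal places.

50 oil × 0.901 = 45.05 wine
45.05 wine × 0.962 = 43.3381 wool
43.3381 wool × 1.11 = 48.105291 honey
48.105291 honey × 0.961 = 46.229184651 cloth

46.229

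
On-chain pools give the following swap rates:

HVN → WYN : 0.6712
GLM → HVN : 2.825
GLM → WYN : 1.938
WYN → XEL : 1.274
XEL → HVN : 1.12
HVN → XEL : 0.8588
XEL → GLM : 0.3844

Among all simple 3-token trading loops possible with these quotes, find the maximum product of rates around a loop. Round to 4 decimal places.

0.9577

XEL→HVN→WYN→XEL: 1.12 × 0.6712 × 1.274 = 0.95772
XEL→GLM→WYN→XEL: 0.3844 × 1.938 × 1.274 = 0.94909
XEL→GLM→HVN→XEL: 0.3844 × 2.825 × 0.8588 = 0.93260
Maximum is XEL→HVN→WYN→XEL at 0.9577; no arbitrage — every cycle loses value.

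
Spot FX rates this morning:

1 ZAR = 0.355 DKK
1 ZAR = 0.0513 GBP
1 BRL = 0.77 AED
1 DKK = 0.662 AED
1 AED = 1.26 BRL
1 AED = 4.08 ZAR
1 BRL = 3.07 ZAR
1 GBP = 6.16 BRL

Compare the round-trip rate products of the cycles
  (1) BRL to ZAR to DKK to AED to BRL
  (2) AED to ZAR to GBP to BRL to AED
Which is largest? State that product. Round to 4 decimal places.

(1) 3.07 × 0.355 × 0.662 × 1.26 = 0.90907
(2) 4.08 × 0.0513 × 6.16 × 0.77 = 0.99277
Highest is cycle (2) at 0.9928 (≤1, no arbitrage).

0.9928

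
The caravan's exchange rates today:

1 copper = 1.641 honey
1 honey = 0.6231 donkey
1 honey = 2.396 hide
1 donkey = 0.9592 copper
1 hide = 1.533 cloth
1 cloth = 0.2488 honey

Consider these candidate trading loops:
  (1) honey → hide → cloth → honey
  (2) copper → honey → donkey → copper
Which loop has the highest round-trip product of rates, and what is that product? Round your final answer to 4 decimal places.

0.9808

(1) 2.396 × 1.533 × 0.2488 = 0.91386
(2) 1.641 × 0.6231 × 0.9592 = 0.98079
Highest is cycle (2) at 0.9808 (≤1, no arbitrage).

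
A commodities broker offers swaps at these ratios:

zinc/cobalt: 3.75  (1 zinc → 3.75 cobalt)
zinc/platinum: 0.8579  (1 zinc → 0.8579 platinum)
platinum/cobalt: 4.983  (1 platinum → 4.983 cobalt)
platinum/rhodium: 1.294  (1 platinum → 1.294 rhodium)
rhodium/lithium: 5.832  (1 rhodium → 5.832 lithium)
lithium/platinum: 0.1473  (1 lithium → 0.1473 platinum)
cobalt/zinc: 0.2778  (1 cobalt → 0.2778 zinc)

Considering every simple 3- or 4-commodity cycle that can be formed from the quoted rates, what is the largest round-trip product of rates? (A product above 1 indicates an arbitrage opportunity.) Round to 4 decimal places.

zinc→platinum→cobalt→zinc: 0.8579 × 4.983 × 0.2778 = 1.18757
rhodium→lithium→platinum→rhodium: 5.832 × 0.1473 × 1.294 = 1.11162
Maximum is zinc→platinum→cobalt→zinc at 1.1876; arbitrage exists.

1.1876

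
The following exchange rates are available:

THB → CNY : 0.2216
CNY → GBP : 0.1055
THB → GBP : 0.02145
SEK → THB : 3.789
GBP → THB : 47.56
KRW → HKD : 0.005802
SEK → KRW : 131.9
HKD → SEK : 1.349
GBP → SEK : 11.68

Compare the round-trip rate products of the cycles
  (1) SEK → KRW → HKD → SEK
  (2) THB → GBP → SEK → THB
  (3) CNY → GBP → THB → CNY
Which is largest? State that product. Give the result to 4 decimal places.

1.1119

(1) 131.9 × 0.005802 × 1.349 = 1.03237
(2) 0.02145 × 11.68 × 3.789 = 0.94928
(3) 0.1055 × 47.56 × 0.2216 = 1.11190
Highest is cycle (3) at 1.1119 (>1, arbitrage).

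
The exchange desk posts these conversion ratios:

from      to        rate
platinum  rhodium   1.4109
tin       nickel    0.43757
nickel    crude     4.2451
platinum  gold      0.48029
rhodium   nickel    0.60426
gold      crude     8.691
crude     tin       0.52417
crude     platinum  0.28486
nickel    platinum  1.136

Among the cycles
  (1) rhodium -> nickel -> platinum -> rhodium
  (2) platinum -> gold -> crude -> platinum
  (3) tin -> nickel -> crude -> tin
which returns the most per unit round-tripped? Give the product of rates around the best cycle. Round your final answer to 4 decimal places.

1.1891

(1) 0.60426 × 1.136 × 1.4109 = 0.96850
(2) 0.48029 × 8.691 × 0.28486 = 1.18906
(3) 0.43757 × 4.2451 × 0.52417 = 0.97366
Highest is cycle (2) at 1.1891 (>1, arbitrage).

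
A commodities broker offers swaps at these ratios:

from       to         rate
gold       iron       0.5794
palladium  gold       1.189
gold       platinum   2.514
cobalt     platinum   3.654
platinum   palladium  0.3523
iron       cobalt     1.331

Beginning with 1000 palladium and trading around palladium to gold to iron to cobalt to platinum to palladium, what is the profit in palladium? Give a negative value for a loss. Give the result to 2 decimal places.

180.37

1000 palladium × 1.189 = 1189 gold
1189 gold × 0.5794 = 688.9066 iron
688.9066 iron × 1.331 = 916.9346846 cobalt
916.9346846 cobalt × 3.654 = 3350.4793375284 platinum
3350.4793375284 platinum × 0.3523 = 1180.37387061125532 palladium
Net change: 1180.37387061125532 − 1000 = 180.37387061125532 palladium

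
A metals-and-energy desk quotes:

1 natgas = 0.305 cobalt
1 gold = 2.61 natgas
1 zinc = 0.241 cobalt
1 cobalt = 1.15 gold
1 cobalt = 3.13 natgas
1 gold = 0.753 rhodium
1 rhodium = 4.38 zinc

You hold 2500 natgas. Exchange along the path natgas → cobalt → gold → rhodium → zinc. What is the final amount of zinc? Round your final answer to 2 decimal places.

2500 natgas × 0.305 = 762.5 cobalt
762.5 cobalt × 1.15 = 876.875 gold
876.875 gold × 0.753 = 660.286875 rhodium
660.286875 rhodium × 4.38 = 2892.0565125 zinc

2892.06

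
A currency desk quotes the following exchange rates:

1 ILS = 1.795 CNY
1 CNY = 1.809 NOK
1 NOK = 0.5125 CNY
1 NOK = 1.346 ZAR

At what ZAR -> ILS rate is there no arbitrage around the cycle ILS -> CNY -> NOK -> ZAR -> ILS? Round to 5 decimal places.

Known legs of the cycle: 1.795 × 1.809 × 1.346 = 4.37067063
For no arbitrage the full-cycle product must be 1, so the missing rate is 1 / 4.37067063 ≈ 0.2287978.

0.22880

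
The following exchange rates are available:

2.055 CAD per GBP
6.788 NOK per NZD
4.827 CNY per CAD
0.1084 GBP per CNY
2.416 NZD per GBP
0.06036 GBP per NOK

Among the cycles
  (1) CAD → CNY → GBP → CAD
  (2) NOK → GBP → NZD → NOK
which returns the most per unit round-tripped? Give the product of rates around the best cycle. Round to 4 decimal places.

(1) 4.827 × 0.1084 × 2.055 = 1.07527
(2) 0.06036 × 2.416 × 6.788 = 0.98989
Highest is cycle (1) at 1.0753 (>1, arbitrage).

1.0753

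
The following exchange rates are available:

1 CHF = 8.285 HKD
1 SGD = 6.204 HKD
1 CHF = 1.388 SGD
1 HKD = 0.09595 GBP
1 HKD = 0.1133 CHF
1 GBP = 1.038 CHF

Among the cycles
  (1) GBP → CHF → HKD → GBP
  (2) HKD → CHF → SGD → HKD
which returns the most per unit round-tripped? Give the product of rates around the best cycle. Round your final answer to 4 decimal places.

0.9756

(1) 1.038 × 8.285 × 0.09595 = 0.82515
(2) 0.1133 × 1.388 × 6.204 = 0.97564
Highest is cycle (2) at 0.9756 (≤1, no arbitrage).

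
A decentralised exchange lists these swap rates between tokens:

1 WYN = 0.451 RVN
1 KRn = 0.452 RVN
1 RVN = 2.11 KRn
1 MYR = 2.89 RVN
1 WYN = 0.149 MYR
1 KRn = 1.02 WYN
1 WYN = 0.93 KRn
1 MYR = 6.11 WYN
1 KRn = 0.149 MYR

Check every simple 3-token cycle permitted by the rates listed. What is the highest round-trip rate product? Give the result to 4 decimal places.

KRn→WYN→RVN→KRn: 1.02 × 0.451 × 2.11 = 0.97064
KRn→MYR→RVN→KRn: 0.149 × 2.89 × 2.11 = 0.90859
KRn→MYR→WYN→KRn: 0.149 × 6.11 × 0.93 = 0.84666
Maximum is KRn→WYN→RVN→KRn at 0.9706; no arbitrage — every cycle loses value.

0.9706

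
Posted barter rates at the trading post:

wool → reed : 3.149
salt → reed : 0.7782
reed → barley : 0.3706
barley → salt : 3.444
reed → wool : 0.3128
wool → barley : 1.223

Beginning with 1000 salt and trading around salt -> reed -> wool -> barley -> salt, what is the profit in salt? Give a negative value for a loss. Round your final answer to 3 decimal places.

25.292

1000 salt × 0.7782 = 778.2 reed
778.2 reed × 0.3128 = 243.42096 wool
243.42096 wool × 1.223 = 297.70383408 barley
297.70383408 barley × 3.444 = 1025.29200457152 salt
Net change: 1025.29200457152 − 1000 = 25.29200457152 salt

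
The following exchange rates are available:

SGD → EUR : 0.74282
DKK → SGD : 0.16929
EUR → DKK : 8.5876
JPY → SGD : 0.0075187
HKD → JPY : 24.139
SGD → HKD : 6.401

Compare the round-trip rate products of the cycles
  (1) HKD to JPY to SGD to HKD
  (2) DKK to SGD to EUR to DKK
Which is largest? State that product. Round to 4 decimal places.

1.1617

(1) 24.139 × 0.0075187 × 6.401 = 1.16174
(2) 0.16929 × 0.74282 × 8.5876 = 1.07991
Highest is cycle (1) at 1.1617 (>1, arbitrage).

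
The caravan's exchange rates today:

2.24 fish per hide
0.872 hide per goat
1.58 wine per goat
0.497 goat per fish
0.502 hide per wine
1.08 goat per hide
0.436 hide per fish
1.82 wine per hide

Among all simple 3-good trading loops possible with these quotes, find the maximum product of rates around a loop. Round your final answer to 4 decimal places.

fish→goat→hide→fish: 0.497 × 0.872 × 2.24 = 0.97078
hide→goat→wine→hide: 1.08 × 1.58 × 0.502 = 0.85661
Maximum is fish→goat→hide→fish at 0.9708; no arbitrage — every cycle loses value.

0.9708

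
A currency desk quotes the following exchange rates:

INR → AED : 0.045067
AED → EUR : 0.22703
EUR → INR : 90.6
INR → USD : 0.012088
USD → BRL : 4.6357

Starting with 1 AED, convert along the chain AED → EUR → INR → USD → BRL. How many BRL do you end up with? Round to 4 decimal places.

1 AED × 0.22703 = 0.22703 EUR
0.22703 EUR × 90.6 = 20.568918 INR
20.568918 INR × 0.012088 = 0.248637080784 USD
0.248637080784 USD × 4.6357 = 1.1526069153903888 BRL

1.1526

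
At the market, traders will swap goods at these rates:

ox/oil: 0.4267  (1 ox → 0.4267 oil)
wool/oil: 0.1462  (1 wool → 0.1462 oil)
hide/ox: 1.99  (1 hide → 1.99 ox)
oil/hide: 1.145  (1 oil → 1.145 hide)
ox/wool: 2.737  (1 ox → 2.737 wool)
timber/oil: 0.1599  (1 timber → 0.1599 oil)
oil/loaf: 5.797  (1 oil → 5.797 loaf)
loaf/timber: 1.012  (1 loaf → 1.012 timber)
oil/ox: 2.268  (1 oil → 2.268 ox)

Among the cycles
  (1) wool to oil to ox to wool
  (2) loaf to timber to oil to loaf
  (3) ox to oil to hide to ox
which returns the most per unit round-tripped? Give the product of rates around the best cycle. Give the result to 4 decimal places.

0.9723

(1) 0.1462 × 2.268 × 2.737 = 0.90754
(2) 1.012 × 0.1599 × 5.797 = 0.93806
(3) 0.4267 × 1.145 × 1.99 = 0.97226
Highest is cycle (3) at 0.9723 (≤1, no arbitrage).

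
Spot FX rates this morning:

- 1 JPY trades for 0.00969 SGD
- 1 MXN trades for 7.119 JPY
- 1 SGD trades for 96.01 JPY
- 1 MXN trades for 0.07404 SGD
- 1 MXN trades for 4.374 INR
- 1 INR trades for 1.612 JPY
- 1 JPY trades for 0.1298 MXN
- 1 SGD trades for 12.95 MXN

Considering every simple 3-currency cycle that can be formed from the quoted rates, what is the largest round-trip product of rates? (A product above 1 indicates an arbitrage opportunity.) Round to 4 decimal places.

0.9227

MXN→SGD→JPY→MXN: 0.07404 × 96.01 × 0.1298 = 0.92269
MXN→INR→JPY→MXN: 4.374 × 1.612 × 0.1298 = 0.91521
MXN→JPY→SGD→MXN: 7.119 × 0.00969 × 12.95 = 0.89333
Maximum is MXN→SGD→JPY→MXN at 0.9227; no arbitrage — every cycle loses value.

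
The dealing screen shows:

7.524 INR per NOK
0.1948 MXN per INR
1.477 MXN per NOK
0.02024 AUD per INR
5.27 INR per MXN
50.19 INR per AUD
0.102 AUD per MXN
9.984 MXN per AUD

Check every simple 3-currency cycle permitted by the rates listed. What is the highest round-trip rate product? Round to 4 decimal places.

MXN→INR→AUD→MXN: 5.27 × 0.02024 × 9.984 = 1.06494
MXN→AUD→INR→MXN: 0.102 × 50.19 × 0.1948 = 0.99726
Maximum is MXN→INR→AUD→MXN at 1.0649; arbitrage exists.

1.0649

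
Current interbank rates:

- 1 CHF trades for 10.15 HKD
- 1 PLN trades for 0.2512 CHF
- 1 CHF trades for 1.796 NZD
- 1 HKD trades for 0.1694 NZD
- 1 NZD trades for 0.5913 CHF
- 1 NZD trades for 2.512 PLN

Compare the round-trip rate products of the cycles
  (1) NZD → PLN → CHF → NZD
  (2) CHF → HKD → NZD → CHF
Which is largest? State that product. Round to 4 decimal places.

(1) 2.512 × 0.2512 × 1.796 = 1.13330
(2) 10.15 × 0.1694 × 0.5913 = 1.01669
Highest is cycle (1) at 1.1333 (>1, arbitrage).

1.1333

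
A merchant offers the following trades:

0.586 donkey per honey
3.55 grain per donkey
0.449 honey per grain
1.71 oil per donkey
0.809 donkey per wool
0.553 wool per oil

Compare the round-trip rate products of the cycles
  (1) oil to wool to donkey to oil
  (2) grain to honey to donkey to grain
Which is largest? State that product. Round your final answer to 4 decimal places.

(1) 0.553 × 0.809 × 1.71 = 0.76501
(2) 0.449 × 0.586 × 3.55 = 0.93405
Highest is cycle (2) at 0.9341 (≤1, no arbitrage).

0.9341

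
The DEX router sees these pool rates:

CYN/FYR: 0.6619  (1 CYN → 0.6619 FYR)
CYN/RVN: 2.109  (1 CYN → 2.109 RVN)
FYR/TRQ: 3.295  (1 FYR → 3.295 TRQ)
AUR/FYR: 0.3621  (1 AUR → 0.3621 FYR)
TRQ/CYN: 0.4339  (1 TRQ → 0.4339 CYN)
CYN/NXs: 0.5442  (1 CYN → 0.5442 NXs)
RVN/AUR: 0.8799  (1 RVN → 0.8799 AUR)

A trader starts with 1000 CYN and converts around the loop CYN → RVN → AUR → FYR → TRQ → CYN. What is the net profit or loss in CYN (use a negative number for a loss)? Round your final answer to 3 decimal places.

1000 CYN × 2.109 = 2109 RVN
2109 RVN × 0.8799 = 1855.7091 AUR
1855.7091 AUR × 0.3621 = 671.95226511 FYR
671.95226511 FYR × 3.295 = 2214.08271353745 TRQ
2214.08271353745 TRQ × 0.4339 = 960.690489403899555 CYN
Net change: 960.690489403899555 − 1000 = -39.309510596100445 CYN

-39.310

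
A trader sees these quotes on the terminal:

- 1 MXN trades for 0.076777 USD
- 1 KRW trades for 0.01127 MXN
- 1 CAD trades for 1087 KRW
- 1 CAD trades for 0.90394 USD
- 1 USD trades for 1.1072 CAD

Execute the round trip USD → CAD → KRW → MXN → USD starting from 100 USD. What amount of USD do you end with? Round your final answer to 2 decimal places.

100 USD × 1.1072 = 110.72 CAD
110.72 CAD × 1087 = 120352.64 KRW
120352.64 KRW × 0.01127 = 1356.3742528 MXN
1356.3742528 MXN × 0.076777 = 104.1383460072256 USD

104.14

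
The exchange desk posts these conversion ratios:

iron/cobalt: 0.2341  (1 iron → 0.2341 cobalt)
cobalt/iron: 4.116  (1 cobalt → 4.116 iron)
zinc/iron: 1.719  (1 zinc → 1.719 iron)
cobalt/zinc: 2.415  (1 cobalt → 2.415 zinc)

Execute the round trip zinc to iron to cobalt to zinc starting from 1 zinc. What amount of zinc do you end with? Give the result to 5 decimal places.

0.97184

1 zinc × 1.719 = 1.719 iron
1.719 iron × 0.2341 = 0.4024179 cobalt
0.4024179 cobalt × 2.415 = 0.9718392285 zinc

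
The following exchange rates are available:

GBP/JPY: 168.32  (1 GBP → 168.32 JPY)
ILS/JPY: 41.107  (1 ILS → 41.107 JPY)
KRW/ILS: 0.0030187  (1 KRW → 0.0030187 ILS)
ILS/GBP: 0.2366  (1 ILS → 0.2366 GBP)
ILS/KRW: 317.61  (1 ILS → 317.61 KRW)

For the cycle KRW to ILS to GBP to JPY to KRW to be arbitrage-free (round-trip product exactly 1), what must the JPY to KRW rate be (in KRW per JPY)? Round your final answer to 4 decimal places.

Known legs of the cycle: 0.0030187 × 0.2366 × 168.32 = 0.1202182543744
For no arbitrage the full-cycle product must be 1, so the missing rate is 1 / 0.1202182543744 ≈ 8.318204.

8.3182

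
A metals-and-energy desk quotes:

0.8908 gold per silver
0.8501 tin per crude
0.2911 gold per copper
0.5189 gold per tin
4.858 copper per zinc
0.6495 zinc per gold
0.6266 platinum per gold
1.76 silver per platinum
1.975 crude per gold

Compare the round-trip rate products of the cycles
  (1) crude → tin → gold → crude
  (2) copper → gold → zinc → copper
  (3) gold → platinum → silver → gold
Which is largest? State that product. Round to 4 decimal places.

0.9824

(1) 0.8501 × 0.5189 × 1.975 = 0.87121
(2) 0.2911 × 0.6495 × 4.858 = 0.91850
(3) 0.6266 × 1.76 × 0.8908 = 0.98239
Highest is cycle (3) at 0.9824 (≤1, no arbitrage).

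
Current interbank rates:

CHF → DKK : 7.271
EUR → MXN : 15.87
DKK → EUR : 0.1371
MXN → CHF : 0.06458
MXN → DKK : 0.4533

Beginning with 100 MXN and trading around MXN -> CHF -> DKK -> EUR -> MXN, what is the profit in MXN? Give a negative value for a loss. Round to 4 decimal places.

2.1660

100 MXN × 0.06458 = 6.458 CHF
6.458 CHF × 7.271 = 46.956118 DKK
46.956118 DKK × 0.1371 = 6.4376837778 EUR
6.4376837778 EUR × 15.87 = 102.166041553686 MXN
Net change: 102.166041553686 − 100 = 2.166041553686 MXN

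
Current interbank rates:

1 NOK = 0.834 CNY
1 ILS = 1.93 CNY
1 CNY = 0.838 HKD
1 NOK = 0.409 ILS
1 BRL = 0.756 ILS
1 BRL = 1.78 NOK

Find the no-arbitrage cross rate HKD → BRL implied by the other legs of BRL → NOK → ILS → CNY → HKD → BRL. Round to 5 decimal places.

0.84929

Known legs of the cycle: 1.78 × 0.409 × 1.93 × 0.838 = 1.1774558668
For no arbitrage the full-cycle product must be 1, so the missing rate is 1 / 1.1774558668 ≈ 0.8492887.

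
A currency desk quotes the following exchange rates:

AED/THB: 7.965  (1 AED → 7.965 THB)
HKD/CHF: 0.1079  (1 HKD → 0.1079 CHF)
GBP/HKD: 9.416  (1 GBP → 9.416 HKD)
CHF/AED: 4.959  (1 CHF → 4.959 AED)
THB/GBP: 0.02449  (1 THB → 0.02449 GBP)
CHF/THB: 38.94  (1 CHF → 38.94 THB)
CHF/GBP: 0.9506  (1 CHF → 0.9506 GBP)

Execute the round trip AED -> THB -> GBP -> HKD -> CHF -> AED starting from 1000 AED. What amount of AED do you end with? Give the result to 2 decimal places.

1000 AED × 7.965 = 7965 THB
7965 THB × 0.02449 = 195.06285 GBP
195.06285 GBP × 9.416 = 1836.7117956 HKD
1836.7117956 HKD × 0.1079 = 198.18120274524 CHF
198.18120274524 CHF × 4.959 = 982.78058441364516 AED

982.78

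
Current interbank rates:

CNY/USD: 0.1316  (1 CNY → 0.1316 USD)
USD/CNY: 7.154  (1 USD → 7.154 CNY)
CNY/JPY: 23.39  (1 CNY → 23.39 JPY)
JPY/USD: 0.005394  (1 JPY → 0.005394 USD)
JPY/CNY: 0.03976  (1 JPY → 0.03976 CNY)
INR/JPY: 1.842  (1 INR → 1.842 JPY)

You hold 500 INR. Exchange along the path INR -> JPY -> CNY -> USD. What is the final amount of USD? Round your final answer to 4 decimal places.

500 INR × 1.842 = 921 JPY
921 JPY × 0.03976 = 36.61896 CNY
36.61896 CNY × 0.1316 = 4.819055136 USD

4.8191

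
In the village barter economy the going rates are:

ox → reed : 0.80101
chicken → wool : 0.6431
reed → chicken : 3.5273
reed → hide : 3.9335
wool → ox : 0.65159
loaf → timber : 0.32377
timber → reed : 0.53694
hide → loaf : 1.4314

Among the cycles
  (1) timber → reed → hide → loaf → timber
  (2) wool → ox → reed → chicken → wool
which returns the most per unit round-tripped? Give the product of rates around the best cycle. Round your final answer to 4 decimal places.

(1) 0.53694 × 3.9335 × 1.4314 × 0.32377 = 0.97882
(2) 0.65159 × 0.80101 × 3.5273 × 0.6431 = 1.18395
Highest is cycle (2) at 1.1839 (>1, arbitrage).

1.1839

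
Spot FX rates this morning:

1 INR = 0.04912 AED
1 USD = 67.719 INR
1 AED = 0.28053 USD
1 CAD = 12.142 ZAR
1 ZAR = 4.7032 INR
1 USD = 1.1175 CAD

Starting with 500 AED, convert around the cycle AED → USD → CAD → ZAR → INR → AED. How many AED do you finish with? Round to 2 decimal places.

439.68

500 AED × 0.28053 = 140.265 USD
140.265 USD × 1.1175 = 156.7461375 CAD
156.7461375 CAD × 12.142 = 1903.211601525 ZAR
1903.211601525 ZAR × 4.7032 = 8951.18480429238 INR
8951.18480429238 INR × 0.04912 = 439.6821975868417056 AED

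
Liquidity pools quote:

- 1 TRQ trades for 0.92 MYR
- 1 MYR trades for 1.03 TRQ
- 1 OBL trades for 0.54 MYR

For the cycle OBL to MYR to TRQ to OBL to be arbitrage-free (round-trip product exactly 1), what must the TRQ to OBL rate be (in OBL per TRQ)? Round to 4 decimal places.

1.7979

Known legs of the cycle: 0.54 × 1.03 = 0.5562
For no arbitrage the full-cycle product must be 1, so the missing rate is 1 / 0.5562 ≈ 1.797914.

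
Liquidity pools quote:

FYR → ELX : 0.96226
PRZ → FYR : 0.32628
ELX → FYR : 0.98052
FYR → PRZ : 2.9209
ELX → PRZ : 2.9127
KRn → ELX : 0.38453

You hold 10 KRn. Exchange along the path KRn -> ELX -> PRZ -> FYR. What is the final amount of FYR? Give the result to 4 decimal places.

3.6544

10 KRn × 0.38453 = 3.8453 ELX
3.8453 ELX × 2.9127 = 11.20020531 PRZ
11.20020531 PRZ × 0.32628 = 3.6544029885468 FYR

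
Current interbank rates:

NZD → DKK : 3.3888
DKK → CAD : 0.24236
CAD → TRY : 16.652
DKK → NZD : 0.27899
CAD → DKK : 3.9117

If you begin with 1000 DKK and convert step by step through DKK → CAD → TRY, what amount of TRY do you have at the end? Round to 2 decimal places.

4035.78

1000 DKK × 0.24236 = 242.36 CAD
242.36 CAD × 16.652 = 4035.77872 TRY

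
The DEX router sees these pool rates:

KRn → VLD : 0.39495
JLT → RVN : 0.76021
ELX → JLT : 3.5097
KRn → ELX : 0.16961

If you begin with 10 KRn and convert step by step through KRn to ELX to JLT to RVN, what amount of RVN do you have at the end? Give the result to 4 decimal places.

10 KRn × 0.16961 = 1.6961 ELX
1.6961 ELX × 3.5097 = 5.95280217 JLT
5.95280217 JLT × 0.76021 = 4.5253797376557 RVN

4.5254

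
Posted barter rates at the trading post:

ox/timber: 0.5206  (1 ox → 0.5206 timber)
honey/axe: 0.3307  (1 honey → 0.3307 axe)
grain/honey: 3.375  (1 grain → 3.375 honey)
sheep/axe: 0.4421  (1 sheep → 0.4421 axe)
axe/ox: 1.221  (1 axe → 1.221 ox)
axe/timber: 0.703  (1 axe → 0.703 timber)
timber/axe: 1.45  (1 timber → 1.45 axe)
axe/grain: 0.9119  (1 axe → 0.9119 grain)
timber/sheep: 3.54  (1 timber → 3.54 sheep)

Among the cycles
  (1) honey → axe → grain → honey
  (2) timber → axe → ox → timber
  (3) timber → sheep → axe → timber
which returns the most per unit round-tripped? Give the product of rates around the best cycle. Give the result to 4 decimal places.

(1) 0.3307 × 0.9119 × 3.375 = 1.01778
(2) 1.45 × 1.221 × 0.5206 = 0.92170
(3) 3.54 × 0.4421 × 0.703 = 1.10022
Highest is cycle (3) at 1.1002 (>1, arbitrage).

1.1002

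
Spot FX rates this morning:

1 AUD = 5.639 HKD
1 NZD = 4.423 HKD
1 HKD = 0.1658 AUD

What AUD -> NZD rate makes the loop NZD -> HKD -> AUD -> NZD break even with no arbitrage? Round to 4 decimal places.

Known legs of the cycle: 4.423 × 0.1658 = 0.7333334
For no arbitrage the full-cycle product must be 1, so the missing rate is 1 / 0.7333334 ≈ 1.363636.

1.3636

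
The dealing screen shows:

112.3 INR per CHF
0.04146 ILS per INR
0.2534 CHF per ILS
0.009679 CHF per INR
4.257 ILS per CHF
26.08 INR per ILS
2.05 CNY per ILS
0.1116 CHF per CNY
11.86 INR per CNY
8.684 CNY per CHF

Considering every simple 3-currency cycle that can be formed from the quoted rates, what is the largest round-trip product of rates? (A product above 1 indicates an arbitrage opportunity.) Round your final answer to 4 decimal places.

1.1798

CHF→INR→ILS→CHF: 112.3 × 0.04146 × 0.2534 = 1.17982
CHF→ILS→INR→CHF: 4.257 × 26.08 × 0.009679 = 1.07459
CNY→INR→ILS→CNY: 11.86 × 0.04146 × 2.05 = 1.00802
CHF→CNY→INR→CHF: 8.684 × 11.86 × 0.009679 = 0.99686
CHF→ILS→CNY→CHF: 4.257 × 2.05 × 0.1116 = 0.97392
Maximum is CHF→INR→ILS→CHF at 1.1798; arbitrage exists.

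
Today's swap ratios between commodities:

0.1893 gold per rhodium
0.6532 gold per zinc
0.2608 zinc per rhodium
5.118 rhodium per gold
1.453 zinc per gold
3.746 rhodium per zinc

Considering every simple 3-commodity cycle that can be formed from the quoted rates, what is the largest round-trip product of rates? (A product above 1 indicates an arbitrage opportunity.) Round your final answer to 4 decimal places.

zinc→rhodium→gold→zinc: 3.746 × 0.1893 × 1.453 = 1.03035
zinc→gold→rhodium→zinc: 0.6532 × 5.118 × 0.2608 = 0.87187
Maximum is zinc→rhodium→gold→zinc at 1.0303; arbitrage exists.

1.0303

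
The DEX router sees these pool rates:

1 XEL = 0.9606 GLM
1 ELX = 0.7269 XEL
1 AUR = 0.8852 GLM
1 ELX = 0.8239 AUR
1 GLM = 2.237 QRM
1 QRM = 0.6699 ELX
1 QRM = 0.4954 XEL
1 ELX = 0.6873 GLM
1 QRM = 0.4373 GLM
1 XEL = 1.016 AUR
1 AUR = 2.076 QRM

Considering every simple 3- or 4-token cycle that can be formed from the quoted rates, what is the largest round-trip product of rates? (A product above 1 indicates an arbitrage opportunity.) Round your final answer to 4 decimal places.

QRM→ELX→AUR→QRM: 0.6699 × 0.8239 × 2.076 = 1.14581
QRM→ELX→AUR→GLM→QRM: 0.6699 × 0.8239 × 0.8852 × 2.237 = 1.09293
QRM→XEL→GLM→QRM: 0.4954 × 0.9606 × 2.237 = 1.06455
QRM→ELX→XEL→GLM→QRM: 0.6699 × 0.7269 × 0.9606 × 2.237 = 1.04639
QRM→XEL→AUR→QRM: 0.4954 × 1.016 × 2.076 = 1.04491
QRM→ELX→GLM→QRM: 0.6699 × 0.6873 × 2.237 = 1.02996
QRM→ELX→XEL→AUR→QRM: 0.6699 × 0.7269 × 1.016 × 2.076 = 1.02708
QRM→XEL→AUR→GLM→QRM: 0.4954 × 1.016 × 0.8852 × 2.237 = 0.99668
Maximum is QRM→ELX→AUR→QRM at 1.1458; arbitrage exists.

1.1458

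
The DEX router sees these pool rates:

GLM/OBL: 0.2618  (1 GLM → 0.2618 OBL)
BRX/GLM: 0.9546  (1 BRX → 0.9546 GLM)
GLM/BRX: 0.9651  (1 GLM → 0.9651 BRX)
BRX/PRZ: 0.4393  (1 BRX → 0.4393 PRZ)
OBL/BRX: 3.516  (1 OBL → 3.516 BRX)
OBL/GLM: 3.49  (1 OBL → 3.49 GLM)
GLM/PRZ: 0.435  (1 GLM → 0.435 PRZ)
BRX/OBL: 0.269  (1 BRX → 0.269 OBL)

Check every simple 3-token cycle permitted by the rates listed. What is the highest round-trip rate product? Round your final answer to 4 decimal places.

OBL→GLM→BRX→OBL: 3.49 × 0.9651 × 0.269 = 0.90605
OBL→BRX→GLM→OBL: 3.516 × 0.9546 × 0.2618 = 0.87870
Maximum is OBL→GLM→BRX→OBL at 0.9060; no arbitrage — every cycle loses value.

0.9060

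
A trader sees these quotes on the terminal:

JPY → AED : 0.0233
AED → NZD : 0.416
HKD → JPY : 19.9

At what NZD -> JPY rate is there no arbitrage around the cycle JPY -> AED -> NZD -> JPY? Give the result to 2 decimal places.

103.17

Known legs of the cycle: 0.0233 × 0.416 = 0.0096928
For no arbitrage the full-cycle product must be 1, so the missing rate is 1 / 0.0096928 ≈ 103.1694.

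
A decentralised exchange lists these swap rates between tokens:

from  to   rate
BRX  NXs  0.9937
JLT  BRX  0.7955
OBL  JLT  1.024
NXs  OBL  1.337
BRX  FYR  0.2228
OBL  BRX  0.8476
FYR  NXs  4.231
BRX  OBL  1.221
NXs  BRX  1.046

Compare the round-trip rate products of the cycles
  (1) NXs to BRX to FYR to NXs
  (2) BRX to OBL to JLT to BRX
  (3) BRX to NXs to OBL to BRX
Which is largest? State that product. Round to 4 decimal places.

1.1261

(1) 1.046 × 0.2228 × 4.231 = 0.98603
(2) 1.221 × 1.024 × 0.7955 = 0.99462
(3) 0.9937 × 1.337 × 0.8476 = 1.12610
Highest is cycle (3) at 1.1261 (>1, arbitrage).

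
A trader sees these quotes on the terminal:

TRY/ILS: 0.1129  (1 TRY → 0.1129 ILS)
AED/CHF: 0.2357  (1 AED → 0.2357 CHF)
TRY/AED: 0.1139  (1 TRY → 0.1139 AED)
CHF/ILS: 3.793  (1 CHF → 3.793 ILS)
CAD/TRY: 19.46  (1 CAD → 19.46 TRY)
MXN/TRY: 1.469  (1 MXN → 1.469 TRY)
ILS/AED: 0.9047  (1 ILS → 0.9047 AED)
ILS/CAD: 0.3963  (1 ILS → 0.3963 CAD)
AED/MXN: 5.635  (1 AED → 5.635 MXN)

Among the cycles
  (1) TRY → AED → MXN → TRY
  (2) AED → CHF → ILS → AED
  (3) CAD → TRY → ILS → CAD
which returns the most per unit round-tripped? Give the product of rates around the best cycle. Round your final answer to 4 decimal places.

0.9428

(1) 0.1139 × 5.635 × 1.469 = 0.94284
(2) 0.2357 × 3.793 × 0.9047 = 0.80881
(3) 19.46 × 0.1129 × 0.3963 = 0.87068
Highest is cycle (1) at 0.9428 (≤1, no arbitrage).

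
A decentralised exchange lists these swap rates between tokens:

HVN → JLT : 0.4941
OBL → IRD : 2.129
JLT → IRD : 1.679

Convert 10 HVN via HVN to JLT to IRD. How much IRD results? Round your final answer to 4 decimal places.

10 HVN × 0.4941 = 4.941 JLT
4.941 JLT × 1.679 = 8.295939 IRD

8.2959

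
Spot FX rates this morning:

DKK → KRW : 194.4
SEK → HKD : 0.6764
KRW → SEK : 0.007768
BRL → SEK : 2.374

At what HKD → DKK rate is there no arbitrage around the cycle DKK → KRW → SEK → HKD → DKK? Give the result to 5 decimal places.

Known legs of the cycle: 194.4 × 0.007768 × 0.6764 = 1.02143109888
For no arbitrage the full-cycle product must be 1, so the missing rate is 1 / 1.02143109888 ≈ 0.9790186.

0.97902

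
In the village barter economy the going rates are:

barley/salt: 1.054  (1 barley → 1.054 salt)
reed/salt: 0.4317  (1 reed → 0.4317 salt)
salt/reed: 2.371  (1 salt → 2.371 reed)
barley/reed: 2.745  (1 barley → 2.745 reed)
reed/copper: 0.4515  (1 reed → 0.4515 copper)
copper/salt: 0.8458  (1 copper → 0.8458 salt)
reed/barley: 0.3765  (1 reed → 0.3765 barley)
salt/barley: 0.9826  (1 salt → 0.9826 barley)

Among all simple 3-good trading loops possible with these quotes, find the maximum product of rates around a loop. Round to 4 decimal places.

1.1644

reed→salt→barley→reed: 0.4317 × 0.9826 × 2.745 = 1.16440
reed→barley→salt→reed: 0.3765 × 1.054 × 2.371 = 0.94089
reed→copper→salt→reed: 0.4515 × 0.8458 × 2.371 = 0.90543
Maximum is reed→salt→barley→reed at 1.1644; arbitrage exists.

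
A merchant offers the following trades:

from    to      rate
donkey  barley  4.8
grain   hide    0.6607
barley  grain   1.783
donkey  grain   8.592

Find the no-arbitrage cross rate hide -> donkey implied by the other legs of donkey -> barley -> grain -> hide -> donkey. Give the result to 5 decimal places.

0.17685

Known legs of the cycle: 4.8 × 1.783 × 0.6607 = 5.65453488
For no arbitrage the full-cycle product must be 1, so the missing rate is 1 / 5.65453488 ≈ 0.1768492.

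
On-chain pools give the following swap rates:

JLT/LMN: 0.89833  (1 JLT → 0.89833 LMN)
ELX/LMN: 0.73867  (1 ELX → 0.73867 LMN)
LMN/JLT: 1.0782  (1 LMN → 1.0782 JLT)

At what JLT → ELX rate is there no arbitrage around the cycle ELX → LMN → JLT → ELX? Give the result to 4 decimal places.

1.2556

Known legs of the cycle: 0.73867 × 1.0782 = 0.796433994
For no arbitrage the full-cycle product must be 1, so the missing rate is 1 / 0.796433994 ≈ 1.255597.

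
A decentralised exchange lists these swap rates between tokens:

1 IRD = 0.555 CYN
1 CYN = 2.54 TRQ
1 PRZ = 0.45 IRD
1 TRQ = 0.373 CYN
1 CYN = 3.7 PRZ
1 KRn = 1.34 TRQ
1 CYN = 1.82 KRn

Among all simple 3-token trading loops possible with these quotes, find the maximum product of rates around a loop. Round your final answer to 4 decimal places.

IRD→CYN→PRZ→IRD: 0.555 × 3.7 × 0.45 = 0.92408
TRQ→CYN→KRn→TRQ: 0.373 × 1.82 × 1.34 = 0.90967
Maximum is IRD→CYN→PRZ→IRD at 0.9241; no arbitrage — every cycle loses value.

0.9241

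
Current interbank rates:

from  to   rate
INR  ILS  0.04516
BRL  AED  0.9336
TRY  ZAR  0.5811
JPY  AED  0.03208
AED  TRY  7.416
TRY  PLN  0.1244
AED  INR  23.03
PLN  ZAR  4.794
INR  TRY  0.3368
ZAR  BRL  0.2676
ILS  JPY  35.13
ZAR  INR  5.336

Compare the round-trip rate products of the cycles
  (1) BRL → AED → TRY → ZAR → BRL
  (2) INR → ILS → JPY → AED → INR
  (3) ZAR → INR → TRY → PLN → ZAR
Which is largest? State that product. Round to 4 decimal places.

1.1721

(1) 0.9336 × 7.416 × 0.5811 × 0.2676 = 1.07663
(2) 0.04516 × 35.13 × 0.03208 × 23.03 = 1.17209
(3) 5.336 × 0.3368 × 0.1244 × 4.794 = 1.07178
Highest is cycle (2) at 1.1721 (>1, arbitrage).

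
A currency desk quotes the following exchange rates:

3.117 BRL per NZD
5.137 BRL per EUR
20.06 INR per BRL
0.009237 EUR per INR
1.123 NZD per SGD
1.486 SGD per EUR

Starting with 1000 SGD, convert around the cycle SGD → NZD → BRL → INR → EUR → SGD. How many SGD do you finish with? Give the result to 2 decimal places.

963.82

1000 SGD × 1.123 = 1123 NZD
1123 NZD × 3.117 = 3500.391 BRL
3500.391 BRL × 20.06 = 70217.84346 INR
70217.84346 INR × 0.009237 = 648.60222004002 EUR
648.60222004002 EUR × 1.486 = 963.82289897946972 SGD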